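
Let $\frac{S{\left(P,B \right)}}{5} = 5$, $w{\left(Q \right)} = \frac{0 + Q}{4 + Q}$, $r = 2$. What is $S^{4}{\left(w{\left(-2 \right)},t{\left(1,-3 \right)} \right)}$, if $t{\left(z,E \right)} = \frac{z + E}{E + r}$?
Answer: $390625$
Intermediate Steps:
$w{\left(Q \right)} = \frac{Q}{4 + Q}$
$t{\left(z,E \right)} = \frac{E + z}{2 + E}$ ($t{\left(z,E \right)} = \frac{z + E}{E + 2} = \frac{E + z}{2 + E}$)
$S{\left(P,B \right)} = 25$ ($S{\left(P,B \right)} = 5 \cdot 5 = 25$)
$S^{4}{\left(w{\left(-2 \right)},t{\left(1,-3 \right)} \right)} = 25^{4} = 390625$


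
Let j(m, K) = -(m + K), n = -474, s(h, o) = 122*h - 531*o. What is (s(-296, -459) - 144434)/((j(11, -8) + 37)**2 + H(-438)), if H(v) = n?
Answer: 63183/682 ≈ 92.644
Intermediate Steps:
s(h, o) = -531*o + 122*h
j(m, K) = -K - m (j(m, K) = -(K + m) = -K - m)
H(v) = -474
(s(-296, -459) - 144434)/((j(11, -8) + 37)**2 + H(-438)) = ((-531*(-459) + 122*(-296)) - 144434)/(((-1*(-8) - 1*11) + 37)**2 - 474) = ((243729 - 36112) - 144434)/(((8 - 11) + 37)**2 - 474) = (207617 - 144434)/((-3 + 37)**2 - 474) = 63183/(34**2 - 474) = 63183/(1156 - 474) = 63183/682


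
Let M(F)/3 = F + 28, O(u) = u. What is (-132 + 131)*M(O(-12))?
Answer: -48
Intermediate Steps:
M(F) = 84 + 3*F (M(F) = 3*(F + 28) = 3*(28 + F) = 84 + 3*F)
(-132 + 131)*M(O(-12)) = (-132 + 131)*(84 + 3*(-12)) = -(84 - 36) = -1*48 = -48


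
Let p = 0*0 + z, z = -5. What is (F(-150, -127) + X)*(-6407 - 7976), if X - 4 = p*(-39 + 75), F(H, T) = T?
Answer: 4358049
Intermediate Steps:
p = -5 (p = 0*0 - 5 = 0 - 5 = -5)
X = -176 (X = 4 - 5*(-39 + 75) = 4 - 5*36 = 4 - 180 = -176)
(F(-150, -127) + X)*(-6407 - 7976) = (-127 - 176)*(-6407 - 7976) = -303*(-14383) = 4358049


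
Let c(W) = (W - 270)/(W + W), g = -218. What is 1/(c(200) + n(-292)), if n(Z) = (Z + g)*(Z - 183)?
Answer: 40/9689993 ≈ 4.1280e-6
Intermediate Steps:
c(W) = (-270 + W)/(2*W) (c(W) = (-270 + W)/((2*W)) = (-270 + W)*(1/(2*W)) = (-270 + W)/(2*W))
n(Z) = (-218 + Z)*(-183 + Z) (n(Z) = (Z - 218)*(Z - 183) = (-218 + Z)*(-183 + Z))
1/(c(200) + n(-292)) = 1/((1/2)*(-270 + 200)/200 + (39894 + (-292)**2 - 401*(-292))) = 1/((1/2)*(1/200)*(-70) + (39894 + 85264 + 117092)) = 1/(-7/40 + 242250) = 1/(9689993/40) = 40/9689993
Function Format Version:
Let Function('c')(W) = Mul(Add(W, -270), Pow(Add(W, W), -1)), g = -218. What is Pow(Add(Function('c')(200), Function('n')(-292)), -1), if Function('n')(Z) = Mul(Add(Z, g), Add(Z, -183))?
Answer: Rational(40, 9689993) ≈ 4.1280e-6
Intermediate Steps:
Function('c')(W) = Mul(Rational(1, 2), Pow(W, -1), Add(-270, W)) (Function('c')(W) = Mul(Add(-270, W), Pow(Mul(2, W), -1)) = Mul(Add(-270, W), Mul(Rational(1, 2), Pow(W, -1))) = Mul(Rational(1, 2), Pow(W, -1), Add(-270, W)))
Function('n')(Z) = Mul(Add(-218, Z), Add(-183, Z)) (Function('n')(Z) = Mul(Add(Z, -218), Add(Z, -183)) = Mul(Add(-218, Z), Add(-183, Z)))
Pow(Add(Function('c')(200), Function('n')(-292)), -1) = Pow(Add(Mul(Rational(1, 2), Pow(200, -1), Add(-270, 200)), Add(39894, Pow(-292, 2), Mul(-401, -292))), -1) = Pow(Add(Mul(Rational(1, 2), Rational(1, 200), -70), Add(39894, 85264, 117092)), -1) = Pow(Add(Rational(-7, 40), 242250), -1) = Pow(Rational(9689993, 40), -1) = Rational(40, 9689993)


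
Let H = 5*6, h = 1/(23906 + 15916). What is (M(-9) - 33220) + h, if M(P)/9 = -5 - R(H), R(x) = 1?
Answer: -1325037227/39822 ≈ -33274.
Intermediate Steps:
h = 1/39822 ≈ 2.5112e-5
H = 30
M(P) = -54 (M(P) = 9*(-5 - 1*1) = 9*(-5 - 1) = 9*(-6) = -54)
(M(-9) - 33220) + h = (-54 - 33220) + 1/39822 = -33274 + 1/39822 = -1325037227/39822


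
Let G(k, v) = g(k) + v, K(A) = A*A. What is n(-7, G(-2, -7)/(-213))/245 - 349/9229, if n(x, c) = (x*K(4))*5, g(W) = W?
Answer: -150107/64603 ≈ -2.3235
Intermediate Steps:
K(A) = A²
G(k, v) = k + v
n(x, c) = 80*x (n(x, c) = (x*4²)*5 = (x*16)*5 = (16*x)*5 = 80*x)
n(-7, G(-2, -7)/(-213))/245 - 349/9229 = (80*(-7))/245 - 349/9229 = -560*1/245 - 349*1/9229 = -16/7 - 349/9229 = -150107/64603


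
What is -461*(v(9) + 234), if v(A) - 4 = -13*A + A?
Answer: -59930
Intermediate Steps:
v(A) = 4 - 12*A (v(A) = 4 + (-13*A + A) = 4 - 12*A)
-461*(v(9) + 234) = -461*((4 - 12*9) + 234) = -461*((4 - 108) + 234) = -461*(-104 + 234) = -461*130 = -59930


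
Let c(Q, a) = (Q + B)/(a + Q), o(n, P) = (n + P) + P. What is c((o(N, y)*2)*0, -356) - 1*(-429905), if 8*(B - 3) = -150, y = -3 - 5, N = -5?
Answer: 612184783/1424 ≈ 4.2991e+5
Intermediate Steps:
y = -8
B = -63/4 (B = 3 + (⅛)*(-150) = 3 - 75/4 = -63/4 ≈ -15.750)
o(n, P) = n + 2*P (o(n, P) = (P + n) + P = n + 2*P)
c(Q, a) = (-63/4 + Q)/(Q + a) (c(Q, a) = (Q - 63/4)/(a + Q) = (-63/4 + Q)/(Q + a))
c((o(N, y)*2)*0, -356) - 1*(-429905) = (-63/4 + ((-5 + 2*(-8))*2)*0)/(((-5 + 2*(-8))*2)*0 - 356) - 1*(-429905) = (-63/4 + ((-5 - 16)*2)*0)/(((-5 - 16)*2)*0 - 356) + 429905 = (-63/4 - 21*2*0)/(-21*2*0 - 356) + 429905 = (-63/4 - 42*0)/(-42*0 - 356) + 429905 = (-63/4 + 0)/(0 - 356) + 429905 = -63/4/(-356) + 429905 = -1/356*(-63/4) + 429905 = 63/1424 + 429905 = 612184783/1424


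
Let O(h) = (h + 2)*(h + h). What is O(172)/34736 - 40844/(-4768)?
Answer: 26627353/2587832 ≈ 10.289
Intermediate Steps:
O(h) = 2*h*(2 + h) (O(h) = (2 + h)*(2*h) = 2*h*(2 + h))
O(172)/34736 - 40844/(-4768) = (2*172*(2 + 172))/34736 - 40844/(-4768) = (2*172*174)*(1/34736) - 40844*(-1/4768) = 59856*(1/34736) + 10211/1192 = 3741/2171 + 10211/1192 = 26627353/2587832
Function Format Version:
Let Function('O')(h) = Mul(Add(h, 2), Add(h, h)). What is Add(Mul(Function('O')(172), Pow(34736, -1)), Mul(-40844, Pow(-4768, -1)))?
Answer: Rational(26627353, 2587832) ≈ 10.289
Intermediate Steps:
Function('O')(h) = Mul(2, h, Add(2, h)) (Function('O')(h) = Mul(Add(2, h), Mul(2, h)) = Mul(2, h, Add(2, h)))
Add(Mul(Function('O')(172), Pow(34736, -1)), Mul(-40844, Pow(-4768, -1))) = Add(Mul(Mul(2, 172, Add(2, 172)), Pow(34736, -1)), Mul(-40844, Pow(-4768, -1))) = Add(Mul(Mul(2, 172, 174), Rational(1, 34736)), Mul(-40844, Rational(-1, 4768))) = Add(Mul(59856, Rational(1, 34736)), Rational(10211, 1192)) = Add(Rational(3741, 2171), Rational(10211, 1192)) = Rational(26627353, 2587832)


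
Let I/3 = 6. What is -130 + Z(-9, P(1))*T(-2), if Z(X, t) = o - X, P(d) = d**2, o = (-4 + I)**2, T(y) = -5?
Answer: -1155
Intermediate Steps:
I = 18 (I = 3*6 = 18)
o = 196 (o = (-4 + 18)**2 = 14**2 = 196)
Z(X, t) = 196 - X
-130 + Z(-9, P(1))*T(-2) = -130 + (196 - 1*(-9))*(-5) = -130 + (196 + 9)*(-5) = -130 + 205*(-5) = -130 - 1025 = -1155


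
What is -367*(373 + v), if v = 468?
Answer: -308647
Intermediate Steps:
-367*(373 + v) = -367*(373 + 468) = -367*841 = -308647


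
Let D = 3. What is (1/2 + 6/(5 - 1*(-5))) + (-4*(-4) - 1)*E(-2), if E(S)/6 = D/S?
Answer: -1339/10 ≈ -133.90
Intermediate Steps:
E(S) = 18/S (E(S) = 6*(3/S) = 18/S)
(1/2 + 6/(5 - 1*(-5))) + (-4*(-4) - 1)*E(-2) = (1/2 + 6/(5 - 1*(-5))) + (-4*(-4) - 1)*(18/(-2)) = (1*(1/2) + 6/(5 + 5)) + (16 - 1)*(18*(-1/2)) = (1/2 + 6/10) + 15*(-9) = (1/2 + 6*(1/10)) - 135 = (1/2 + 3/5) - 135 = 11/10 - 135 = -1339/10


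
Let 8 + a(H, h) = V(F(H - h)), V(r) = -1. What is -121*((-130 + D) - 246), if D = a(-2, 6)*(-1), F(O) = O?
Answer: 44407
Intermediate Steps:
a(H, h) = -9 (a(H, h) = -8 - 1 = -9)
D = 9 (D = -9*(-1) = 9)
-121*((-130 + D) - 246) = -121*((-130 + 9) - 246) = -121*(-121 - 246) = -121*(-367) = 44407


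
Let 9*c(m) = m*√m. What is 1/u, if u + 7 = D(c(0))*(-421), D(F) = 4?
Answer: -1/1691 ≈ -0.00059137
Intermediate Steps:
c(m) = m^(3/2)/9 (c(m) = (m*√m)/9 = m^(3/2)/9)
u = -1691 (u = -7 + 4*(-421) = -7 - 1684 = -1691)
1/u = 1/(-1691) = -1/1691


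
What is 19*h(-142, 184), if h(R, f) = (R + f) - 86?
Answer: -836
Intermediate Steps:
h(R, f) = -86 + R + f
19*h(-142, 184) = 19*(-86 - 142 + 184) = 19*(-44) = -836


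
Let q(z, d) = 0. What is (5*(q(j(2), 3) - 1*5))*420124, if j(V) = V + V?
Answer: -10503100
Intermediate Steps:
j(V) = 2*V
(5*(q(j(2), 3) - 1*5))*420124 = (5*(0 - 1*5))*420124 = (5*(0 - 5))*420124 = (5*(-5))*420124 = -25*420124 = -10503100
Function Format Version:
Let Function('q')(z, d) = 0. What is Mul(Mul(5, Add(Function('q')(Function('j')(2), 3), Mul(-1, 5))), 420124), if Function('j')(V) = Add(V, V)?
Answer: -10503100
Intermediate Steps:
Function('j')(V) = Mul(2, V)
Mul(Mul(5, Add(Function('q')(Function('j')(2), 3), Mul(-1, 5))), 420124) = Mul(Mul(5, Add(0, Mul(-1, 5))), 420124) = Mul(Mul(5, Add(0, -5)), 420124) = Mul(Mul(5, -5), 420124) = Mul(-25, 420124) = -10503100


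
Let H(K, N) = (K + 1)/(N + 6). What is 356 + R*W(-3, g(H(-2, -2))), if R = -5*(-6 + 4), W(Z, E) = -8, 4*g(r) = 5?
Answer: 276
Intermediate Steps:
H(K, N) = (1 + K)/(6 + N)
g(r) = 5/4 (g(r) = (¼)*5 = 5/4)
R = 10 (R = -5*(-2) = 10)
356 + R*W(-3, g(H(-2, -2))) = 356 + 10*(-8) = 356 - 80 = 276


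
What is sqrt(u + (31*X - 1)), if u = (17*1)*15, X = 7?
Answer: sqrt(471) ≈ 21.703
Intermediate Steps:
u = 255 (u = 17*15 = 255)
sqrt(u + (31*X - 1)) = sqrt(255 + (31*7 - 1)) = sqrt(255 + (217 - 1)) = sqrt(255 + 216) = sqrt(471)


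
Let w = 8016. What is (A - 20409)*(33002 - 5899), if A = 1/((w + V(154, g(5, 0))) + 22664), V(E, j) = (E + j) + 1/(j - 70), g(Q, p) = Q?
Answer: -1108798212244123/2004534 ≈ -5.5315e+8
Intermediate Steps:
V(E, j) = E + j + 1/(-70 + j) (V(E, j) = (E + j) + 1/(-70 + j) = E + j + 1/(-70 + j))
A = 65/2004534 (A = 1/((8016 + (1 + 5² - 70*154 - 70*5 + 154*5)/(-70 + 5)) + 22664) = 1/((8016 + (1 + 25 - 10780 - 350 + 770)/(-65)) + 22664) = 1/((8016 - 1/65*(-10334)) + 22664) = 1/((8016 + 10334/65) + 22664) = 1/(531374/65 + 22664) = 1/(2004534/65) = 65/2004534 ≈ 3.2426e-5)
(A - 20409)*(33002 - 5899) = (65/2004534 - 20409)*(33002 - 5899) = -40910534341/2004534*27103 = -1108798212244123/2004534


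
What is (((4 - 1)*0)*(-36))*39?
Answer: 0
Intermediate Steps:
(((4 - 1)*0)*(-36))*39 = ((3*0)*(-36))*39 = (0*(-36))*39 = 0*39 = 0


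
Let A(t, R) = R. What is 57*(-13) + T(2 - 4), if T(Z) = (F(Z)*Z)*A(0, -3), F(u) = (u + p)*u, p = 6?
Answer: -789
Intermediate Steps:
F(u) = u*(6 + u) (F(u) = (u + 6)*u = (6 + u)*u = u*(6 + u))
T(Z) = -3*Z²*(6 + Z) (T(Z) = ((Z*(6 + Z))*Z)*(-3) = (Z²*(6 + Z))*(-3) = -3*Z²*(6 + Z))
57*(-13) + T(2 - 4) = 57*(-13) + 3*(2 - 4)²*(-6 - (2 - 4)) = -741 + 3*(-2)²*(-6 - 1*(-2)) = -741 + 3*4*(-6 + 2) = -741 + 3*4*(-4) = -741 - 48 = -789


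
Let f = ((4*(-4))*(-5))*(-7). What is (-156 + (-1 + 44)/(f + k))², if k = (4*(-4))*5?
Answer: 9976613689/409600 ≈ 24357.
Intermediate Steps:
k = -80 (k = -16*5 = -80)
f = -560 (f = -16*(-5)*(-7) = 80*(-7) = -560)
(-156 + (-1 + 44)/(f + k))² = (-156 + (-1 + 44)/(-560 - 80))² = (-156 + 43/(-640))² = (-156 + 43*(-1/640))² = (-156 - 43/640)² = (-99883/640)² = 9976613689/409600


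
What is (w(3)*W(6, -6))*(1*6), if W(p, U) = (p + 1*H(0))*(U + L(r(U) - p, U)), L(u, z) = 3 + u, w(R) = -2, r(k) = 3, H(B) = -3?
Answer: 216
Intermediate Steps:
W(p, U) = (-3 + p)*(6 + U - p) (W(p, U) = (p + 1*(-3))*(U + (3 + (3 - p))) = (p - 3)*(U + (6 - p)) = (-3 + p)*(6 + U - p))
(w(3)*W(6, -6))*(1*6) = (-2*(-18 - 1*6² - 3*(-6) + 9*6 - 6*6))*(1*6) = -2*(-18 - 1*36 + 18 + 54 - 36)*6 = -2*(-18 - 36 + 18 + 54 - 36)*6 = -2*(-18)*6 = 36*6 = 216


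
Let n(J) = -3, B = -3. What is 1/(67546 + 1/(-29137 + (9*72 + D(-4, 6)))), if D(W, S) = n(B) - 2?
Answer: 28494/1924655723 ≈ 1.4805e-5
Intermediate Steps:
D(W, S) = -5 (D(W, S) = -3 - 2 = -5)
1/(67546 + 1/(-29137 + (9*72 + D(-4, 6)))) = 1/(67546 + 1/(-29137 + (9*72 - 5))) = 1/(67546 + 1/(-29137 + (648 - 5))) = 1/(67546 + 1/(-29137 + 643)) = 1/(67546 + 1/(-28494)) = 1/(67546 - 1/28494) = 1/(1924655723/28494) = 28494/1924655723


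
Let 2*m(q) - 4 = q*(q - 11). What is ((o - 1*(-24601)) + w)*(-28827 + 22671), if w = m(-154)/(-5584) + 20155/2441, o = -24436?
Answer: -3586743371727/3407636 ≈ -1.0526e+6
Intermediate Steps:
m(q) = 2 + q*(-11 + q)/2 (m(q) = 2 + (q*(q - 11))/2 = 2 + (q*(-11 + q))/2 = 2 + q*(-11 + q)/2)
w = 81527733/13630544 (w = (2 + (½)*(-154)² - 11/2*(-154))/(-5584) + 20155/2441 = (2 + (½)*23716 + 847)*(-1/5584) + 20155*(1/2441) = (2 + 11858 + 847)*(-1/5584) + 20155/2441 = 12707*(-1/5584) + 20155/2441 = -12707/5584 + 20155/2441 = 81527733/13630544 ≈ 5.9813)
((o - 1*(-24601)) + w)*(-28827 + 22671) = ((-24436 - 1*(-24601)) + 81527733/13630544)*(-28827 + 22671) = ((-24436 + 24601) + 81527733/13630544)*(-6156) = (165 + 81527733/13630544)*(-6156) = (2330567493/13630544)*(-6156) = -3586743371727/3407636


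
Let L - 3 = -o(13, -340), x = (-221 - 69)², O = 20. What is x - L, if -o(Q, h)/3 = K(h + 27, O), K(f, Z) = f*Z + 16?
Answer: 102829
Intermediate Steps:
K(f, Z) = 16 + Z*f (K(f, Z) = Z*f + 16 = 16 + Z*f)
o(Q, h) = -1668 - 60*h (o(Q, h) = -3*(16 + 20*(h + 27)) = -3*(16 + 20*(27 + h)) = -3*(16 + (540 + 20*h)) = -3*(556 + 20*h) = -1668 - 60*h)
x = 84100 (x = (-290)² = 84100)
L = -18729 (L = 3 - (-1668 - 60*(-340)) = 3 - (-1668 + 20400) = 3 - 1*18732 = 3 - 18732 = -18729)
x - L = 84100 - 1*(-18729) = 84100 + 18729 = 102829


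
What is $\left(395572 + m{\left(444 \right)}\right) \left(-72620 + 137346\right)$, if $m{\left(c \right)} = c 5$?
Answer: $25747484992$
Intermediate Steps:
$m{\left(c \right)} = 5 c$
$\left(395572 + m{\left(444 \right)}\right) \left(-72620 + 137346\right) = \left(395572 + 5 \cdot 444\right) \left(-72620 + 137346\right) = \left(395572 + 2220\right) 64726 = 397792 \cdot 64726 = 25747484992$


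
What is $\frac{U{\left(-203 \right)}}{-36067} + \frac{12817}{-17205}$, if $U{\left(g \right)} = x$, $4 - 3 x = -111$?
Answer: $- \frac{154310088}{206844245} \approx -0.74602$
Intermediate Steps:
$x = \frac{115}{3}$ ($x = \frac{4}{3} - -37 = \frac{4}{3} + 37 = \frac{115}{3} \approx 38.333$)
$U{\left(g \right)} = \frac{115}{3}$
$\frac{U{\left(-203 \right)}}{-36067} + \frac{12817}{-17205} = \frac{115}{3 \left(-36067\right)} + \frac{12817}{-17205} = \frac{115}{3} \left(- \frac{1}{36067}\right) + 12817 \left(- \frac{1}{17205}\right) = - \frac{115}{108201} - \frac{12817}{17205} = - \frac{154310088}{206844245}$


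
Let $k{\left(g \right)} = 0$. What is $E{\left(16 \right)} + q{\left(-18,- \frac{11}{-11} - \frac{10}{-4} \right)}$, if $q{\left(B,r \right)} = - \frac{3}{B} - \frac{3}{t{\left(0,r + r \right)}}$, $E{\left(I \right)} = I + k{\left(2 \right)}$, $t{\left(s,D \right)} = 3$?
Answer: $\frac{91}{6} \approx 15.167$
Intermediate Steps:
$E{\left(I \right)} = I$ ($E{\left(I \right)} = I + 0 = I$)
$q{\left(B,r \right)} = -1 - \frac{3}{B}$ ($q{\left(B,r \right)} = - \frac{3}{B} - \frac{3}{3} = - \frac{3}{B} - 1 = -1 - \frac{3}{B}$)
$E{\left(16 \right)} + q{\left(-18,- \frac{11}{-11} - \frac{10}{-4} \right)} = 16 + \frac{-3 - -18}{-18} = 16 - \frac{-3 + 18}{18} = 16 - \frac{5}{6} = \frac{91}{6}$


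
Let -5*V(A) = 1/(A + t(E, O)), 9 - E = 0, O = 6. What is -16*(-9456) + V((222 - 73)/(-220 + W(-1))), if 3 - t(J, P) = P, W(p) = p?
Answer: 614261981/4060 ≈ 1.5130e+5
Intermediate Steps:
E = 9 (E = 9 - 1*0 = 9 + 0 = 9)
t(J, P) = 3 - P
V(A) = -1/(5*(-3 + A)) (V(A) = -1/(5*(A + (3 - 1*6))) = -1/(5*(A + (3 - 6))) = -1/(5*(A - 3)) = -1/(5*(-3 + A)))
-16*(-9456) + V((222 - 73)/(-220 + W(-1))) = -16*(-9456) - 1/(-15 + 5*((222 - 73)/(-220 - 1))) = 151296 - 1/(-15 + 5*(149/(-221))) = 151296 - 1/(-15 + 5*(149*(-1/221))) = 151296 - 1/(-15 + 5*(-149/221)) = 151296 - 1/(-15 - 745/221) = 151296 - 1/(-4060/221) = 151296 - 1*(-221/4060) = 151296 + 221/4060 = 614261981/4060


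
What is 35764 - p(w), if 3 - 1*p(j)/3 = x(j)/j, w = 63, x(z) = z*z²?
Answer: 47662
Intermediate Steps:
x(z) = z³
p(j) = 9 - 3*j² (p(j) = 9 - 3*j³/j = 9 - 3*j²)
35764 - p(w) = 35764 - (9 - 3*63²) = 35764 - (9 - 3*3969) = 35764 - (9 - 11907) = 35764 - 1*(-11898) = 35764 + 11898 = 47662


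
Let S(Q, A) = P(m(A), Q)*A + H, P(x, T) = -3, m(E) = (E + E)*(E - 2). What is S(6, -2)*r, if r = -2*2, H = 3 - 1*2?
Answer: -28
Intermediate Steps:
m(E) = 2*E*(-2 + E) (m(E) = (2*E)*(-2 + E) = 2*E*(-2 + E))
H = 1 (H = 3 - 2 = 1)
S(Q, A) = 1 - 3*A (S(Q, A) = -3*A + 1 = 1 - 3*A)
r = -4
S(6, -2)*r = (1 - 3*(-2))*(-4) = (1 + 6)*(-4) = 7*(-4) = -28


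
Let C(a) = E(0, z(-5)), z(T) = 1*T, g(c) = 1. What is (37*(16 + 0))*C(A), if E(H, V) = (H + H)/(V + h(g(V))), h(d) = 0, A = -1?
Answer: 0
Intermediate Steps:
z(T) = T
E(H, V) = 2*H/V (E(H, V) = (H + H)/(V + 0) = (2*H)/V = 2*H/V)
C(a) = 0 (C(a) = 2*0/(-5) = 2*0*(-⅕) = 0)
(37*(16 + 0))*C(A) = (37*(16 + 0))*0 = (37*16)*0 = 592*0 = 0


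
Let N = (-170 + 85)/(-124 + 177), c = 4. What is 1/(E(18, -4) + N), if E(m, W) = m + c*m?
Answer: 53/4685 ≈ 0.011313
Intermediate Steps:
E(m, W) = 5*m (E(m, W) = m + 4*m = 5*m)
N = -85/53 ≈ -1.6038
1/(E(18, -4) + N) = 1/(5*18 - 85/53) = 1/(90 - 85/53) = 1/(4685/53) = 53/4685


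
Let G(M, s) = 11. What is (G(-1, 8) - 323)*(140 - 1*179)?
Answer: 12168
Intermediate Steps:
(G(-1, 8) - 323)*(140 - 1*179) = (11 - 323)*(140 - 1*179) = -312*(140 - 179) = -312*(-39) = 12168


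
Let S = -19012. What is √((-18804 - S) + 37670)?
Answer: √37878 ≈ 194.62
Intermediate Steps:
√((-18804 - S) + 37670) = √((-18804 - 1*(-19012)) + 37670) = √((-18804 + 19012) + 37670) = √(208 + 37670) = √37878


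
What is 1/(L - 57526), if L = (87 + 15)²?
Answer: -1/47122 ≈ -2.1222e-5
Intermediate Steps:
L = 10404 (L = 102² = 10404)
1/(L - 57526) = 1/(10404 - 57526) = 1/(-47122) = -1/47122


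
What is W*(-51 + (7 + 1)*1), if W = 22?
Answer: -946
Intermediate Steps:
W*(-51 + (7 + 1)*1) = 22*(-51 + (7 + 1)*1) = 22*(-51 + 8*1) = 22*(-51 + 8) = 22*(-43) = -946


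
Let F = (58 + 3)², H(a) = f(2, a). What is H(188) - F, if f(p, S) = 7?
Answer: -3714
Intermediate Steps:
H(a) = 7
F = 3721 (F = 61² = 3721)
H(188) - F = 7 - 1*3721 = 7 - 3721 = -3714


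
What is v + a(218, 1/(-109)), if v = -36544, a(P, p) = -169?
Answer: -36713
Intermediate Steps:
v + a(218, 1/(-109)) = -36544 - 169 = -36713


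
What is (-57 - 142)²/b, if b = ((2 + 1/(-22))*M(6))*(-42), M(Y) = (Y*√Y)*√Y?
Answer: -435611/32508 ≈ -13.400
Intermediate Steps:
M(Y) = Y² (M(Y) = Y^(3/2)*√Y = Y²)
b = -32508/11 (b = ((2 + 1/(-22))*6²)*(-42) = ((2 - 1/22)*36)*(-42) = ((43/22)*36)*(-42) = (774/11)*(-42) = -32508/11 ≈ -2955.3)
(-57 - 142)²/b = (-57 - 142)²/(-32508/11) = (-199)²*(-11/32508) = 39601*(-11/32508) = -435611/32508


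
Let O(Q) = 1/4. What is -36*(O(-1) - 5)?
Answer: 171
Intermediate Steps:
O(Q) = ¼
-36*(O(-1) - 5) = -36*(¼ - 5) = -36*(-19/4) = 171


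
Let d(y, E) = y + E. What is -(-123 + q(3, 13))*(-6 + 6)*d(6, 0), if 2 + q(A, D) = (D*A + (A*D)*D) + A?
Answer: 0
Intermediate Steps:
d(y, E) = E + y
q(A, D) = -2 + A + A*D + A*D² (q(A, D) = -2 + ((D*A + (A*D)*D) + A) = -2 + ((A*D + A*D²) + A) = -2 + (A + A*D + A*D²) = -2 + A + A*D + A*D²)
-(-123 + q(3, 13))*(-6 + 6)*d(6, 0) = -(-123 + (-2 + 3 + 3*13 + 3*13²))*(-6 + 6)*(0 + 6) = -(-123 + (-2 + 3 + 39 + 3*169))*0*6 = -(-123 + (-2 + 3 + 39 + 507))*0 = -(-123 + 547)*0 = -424*0 = -1*0 = 0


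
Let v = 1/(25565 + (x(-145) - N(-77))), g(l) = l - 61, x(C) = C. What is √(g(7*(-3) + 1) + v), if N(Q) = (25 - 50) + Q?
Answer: I*√52761145682/25522 ≈ 9.0*I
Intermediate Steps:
N(Q) = -25 + Q
g(l) = -61 + l
v = 1/25522 (v = 1/(25565 + (-145 - (-25 - 77))) = 1/(25565 + (-145 - 1*(-102))) = 1/(25565 + (-145 + 102)) = 1/(25565 - 43) = 1/25522 ≈ 3.9182e-5)
√(g(7*(-3) + 1) + v) = √((-61 + (7*(-3) + 1)) + 1/25522) = √((-61 + (-21 + 1)) + 1/25522) = √((-61 - 20) + 1/25522) = √(-81 + 1/25522) = √(-2067281/25522) = I*√52761145682/25522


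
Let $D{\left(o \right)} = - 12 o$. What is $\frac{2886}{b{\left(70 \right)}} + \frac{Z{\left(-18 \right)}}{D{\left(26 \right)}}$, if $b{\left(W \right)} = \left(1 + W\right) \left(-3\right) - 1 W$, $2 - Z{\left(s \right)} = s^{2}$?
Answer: $- \frac{404653}{44148} \approx -9.1658$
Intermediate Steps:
$Z{\left(s \right)} = 2 - s^{2}$
$b{\left(W \right)} = -3 - 4 W$ ($b{\left(W \right)} = \left(-3 - 3 W\right) - W = -3 - 4 W$)
$\frac{2886}{b{\left(70 \right)}} + \frac{Z{\left(-18 \right)}}{D{\left(26 \right)}} = \frac{2886}{-3 - 280} + \frac{2 - \left(-18\right)^{2}}{\left(-12\right) 26} = \frac{2886}{-3 - 280} + \frac{2 - 324}{-312} = \frac{2886}{-283} + \left(2 - 324\right) \left(- \frac{1}{312}\right) = 2886 \left(- \frac{1}{283}\right) - - \frac{161}{156} = - \frac{2886}{283} + \frac{161}{156} = - \frac{404653}{44148}$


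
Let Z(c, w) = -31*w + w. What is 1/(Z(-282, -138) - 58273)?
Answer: -1/54133 ≈ -1.8473e-5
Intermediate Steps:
Z(c, w) = -30*w
1/(Z(-282, -138) - 58273) = 1/(-30*(-138) - 58273) = 1/(4140 - 58273) = 1/(-54133) = -1/54133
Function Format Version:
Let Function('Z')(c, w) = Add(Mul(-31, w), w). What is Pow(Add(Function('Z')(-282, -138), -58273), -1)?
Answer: Rational(-1, 54133) ≈ -1.8473e-5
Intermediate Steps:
Function('Z')(c, w) = Mul(-30, w)
Pow(Add(Function('Z')(-282, -138), -58273), -1) = Pow(Add(Mul(-30, -138), -58273), -1) = Pow(Add(4140, -58273), -1) = Pow(-54133, -1) = Rational(-1, 54133)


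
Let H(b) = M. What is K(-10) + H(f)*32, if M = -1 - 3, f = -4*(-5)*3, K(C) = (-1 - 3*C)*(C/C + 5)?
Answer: 46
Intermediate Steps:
K(C) = -6 - 18*C (K(C) = (-1 - 3*C)*(1 + 5) = (-1 - 3*C)*6 = -6 - 18*C)
f = 60 (f = 20*3 = 60)
M = -4
H(b) = -4
K(-10) + H(f)*32 = (-6 - 18*(-10)) - 4*32 = (-6 + 180) - 128 = 174 - 128 = 46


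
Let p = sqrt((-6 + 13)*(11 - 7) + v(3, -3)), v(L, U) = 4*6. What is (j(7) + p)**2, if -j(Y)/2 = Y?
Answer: 248 - 56*sqrt(13) ≈ 46.089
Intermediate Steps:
v(L, U) = 24
j(Y) = -2*Y
p = 2*sqrt(13) (p = sqrt((-6 + 13)*(11 - 7) + 24) = sqrt(7*4 + 24) = sqrt(28 + 24) = sqrt(52) = 2*sqrt(13) ≈ 7.2111)
(j(7) + p)**2 = (-2*7 + 2*sqrt(13))**2 = (-14 + 2*sqrt(13))**2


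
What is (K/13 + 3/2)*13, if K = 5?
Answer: 49/2 ≈ 24.500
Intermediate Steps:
(K/13 + 3/2)*13 = (5/13 + 3/2)*13 = (49/26)*13 = 49/2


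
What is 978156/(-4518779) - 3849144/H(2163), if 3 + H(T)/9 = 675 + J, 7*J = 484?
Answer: -10149974132182/17582569089 ≈ -577.27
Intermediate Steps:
J = 484/7 (J = (⅐)*484 = 484/7 ≈ 69.143)
H(T) = 46692/7 (H(T) = -27 + 9*(675 + 484/7) = -27 + 9*(5209/7) = -27 + 46881/7 = 46692/7)
978156/(-4518779) - 3849144/H(2163) = 978156/(-4518779) - 3849144/46692/7 = 978156*(-1/4518779) - 3849144*7/46692 = -978156/4518779 - 2245334/3891 = -10149974132182/17582569089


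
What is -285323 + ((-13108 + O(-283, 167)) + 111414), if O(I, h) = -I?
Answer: -186734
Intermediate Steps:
-285323 + ((-13108 + O(-283, 167)) + 111414) = -285323 + ((-13108 - 1*(-283)) + 111414) = -285323 + ((-13108 + 283) + 111414) = -285323 + (-12825 + 111414) = -285323 + 98589 = -186734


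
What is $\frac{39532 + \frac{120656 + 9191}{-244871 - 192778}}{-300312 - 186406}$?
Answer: $- \frac{17301010421}{213011645982} \approx -0.081221$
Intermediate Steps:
$\frac{39532 + \frac{120656 + 9191}{-244871 - 192778}}{-300312 - 186406} = \frac{39532 + \frac{129847}{-437649}}{-486718} = \left(39532 + 129847 \left(- \frac{1}{437649}\right)\right) \left(- \frac{1}{486718}\right) = \left(39532 - \frac{129847}{437649}\right) \left(- \frac{1}{486718}\right) = \frac{17301010421}{437649} \left(- \frac{1}{486718}\right) = - \frac{17301010421}{213011645982}$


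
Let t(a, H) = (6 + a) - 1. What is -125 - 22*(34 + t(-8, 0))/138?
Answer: -8966/69 ≈ -129.94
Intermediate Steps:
t(a, H) = 5 + a
-125 - 22*(34 + t(-8, 0))/138 = -125 - 22*(34 + (5 - 8))/138 = -125 - 22*(34 - 3)/138 = -125 - 682/138 = -125 - 22*31/138 = -125 - 341/69 = -8966/69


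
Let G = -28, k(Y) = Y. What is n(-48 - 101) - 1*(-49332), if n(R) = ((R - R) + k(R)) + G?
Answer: 49155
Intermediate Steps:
n(R) = -28 + R (n(R) = ((R - R) + R) - 28 = (0 + R) - 28 = R - 28 = -28 + R)
n(-48 - 101) - 1*(-49332) = (-28 + (-48 - 101)) - 1*(-49332) = (-28 - 149) + 49332 = -177 + 49332 = 49155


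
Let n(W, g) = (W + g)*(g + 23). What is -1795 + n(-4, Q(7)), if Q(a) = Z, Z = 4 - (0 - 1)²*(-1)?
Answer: -1767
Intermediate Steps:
Z = 5 (Z = 4 - (-1)²*(-1) = 4 - (-1) = 4 - 1*(-1) = 4 + 1 = 5)
Q(a) = 5
n(W, g) = (23 + g)*(W + g) (n(W, g) = (W + g)*(23 + g) = (23 + g)*(W + g))
-1795 + n(-4, Q(7)) = -1795 + (5² + 23*(-4) + 23*5 - 4*5) = -1795 + (25 - 92 + 115 - 20) = -1795 + 28 = -1767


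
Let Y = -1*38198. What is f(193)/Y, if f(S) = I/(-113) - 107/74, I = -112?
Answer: 3803/319411676 ≈ 1.1906e-5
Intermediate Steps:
f(S) = -3803/8362 (f(S) = -112/(-113) - 107/74 = -112*(-1/113) - 107*1/74 = 112/113 - 107/74 = -3803/8362)
Y = -38198
f(193)/Y = -3803/8362/(-38198) = -3803/8362*(-1/38198) = 3803/319411676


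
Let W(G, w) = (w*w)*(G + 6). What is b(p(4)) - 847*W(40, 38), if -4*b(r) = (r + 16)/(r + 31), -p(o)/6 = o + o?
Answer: -956439184/17 ≈ -5.6261e+7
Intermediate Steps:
p(o) = -12*o (p(o) = -6*(o + o) = -12*o)
W(G, w) = w²*(6 + G)
b(r) = -(16 + r)/(4*(31 + r)) (b(r) = -(r + 16)/(4*(r + 31)) = -(16 + r)/(4*(31 + r)))
b(p(4)) - 847*W(40, 38) = (-16 - (-12)*4)/(4*(31 - 12*4)) - 847*38²*(6 + 40) = (-16 - 1*(-48))/(4*(31 - 48)) - 1223068*46 = (¼)*(-16 + 48)/(-17) - 847*66424 = (¼)*(-1/17)*32 - 56261128 = -8/17 - 56261128 = -956439184/17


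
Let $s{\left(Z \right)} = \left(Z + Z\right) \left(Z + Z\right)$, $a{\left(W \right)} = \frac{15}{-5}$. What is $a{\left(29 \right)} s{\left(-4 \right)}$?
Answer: $-192$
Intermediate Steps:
$a{\left(W \right)} = -3$ ($a{\left(W \right)} = 15 \left(- \frac{1}{5}\right) = -3$)
$s{\left(Z \right)} = 4 Z^{2}$ ($s{\left(Z \right)} = 2 Z 2 Z = 4 Z^{2}$)
$a{\left(29 \right)} s{\left(-4 \right)} = - 3 \cdot 4 \left(-4\right)^{2} = - 3 \cdot 4 \cdot 16 = \left(-3\right) 64 = -192$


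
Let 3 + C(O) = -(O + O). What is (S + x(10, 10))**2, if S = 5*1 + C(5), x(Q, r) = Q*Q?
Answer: 8464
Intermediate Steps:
C(O) = -3 - 2*O (C(O) = -3 - (O + O) = -3 - 2*O)
x(Q, r) = Q**2
S = -8 (S = 5*1 + (-3 - 2*5) = 5 + (-3 - 10) = 5 - 13 = -8)
(S + x(10, 10))**2 = (-8 + 10**2)**2 = (-8 + 100)**2 = 92**2 = 8464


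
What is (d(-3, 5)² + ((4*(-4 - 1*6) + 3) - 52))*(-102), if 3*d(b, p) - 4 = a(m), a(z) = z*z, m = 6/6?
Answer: 26384/3 ≈ 8794.7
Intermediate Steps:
m = 1 (m = 6*(⅙) = 1)
a(z) = z²
d(b, p) = 5/3 (d(b, p) = 4/3 + (⅓)*1² = 4/3 + (⅓)*1 = 4/3 + ⅓ = 5/3)
(d(-3, 5)² + ((4*(-4 - 1*6) + 3) - 52))*(-102) = ((5/3)² + ((4*(-4 - 1*6) + 3) - 52))*(-102) = (25/9 + ((4*(-4 - 6) + 3) - 52))*(-102) = (25/9 + ((4*(-10) + 3) - 52))*(-102) = (25/9 + ((-40 + 3) - 52))*(-102) = (25/9 + (-37 - 52))*(-102) = (25/9 - 89)*(-102) = -776/9*(-102) = 26384/3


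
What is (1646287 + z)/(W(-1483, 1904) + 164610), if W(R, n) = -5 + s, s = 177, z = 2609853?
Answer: 2128070/82391 ≈ 25.829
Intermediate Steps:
W(R, n) = 172 (W(R, n) = -5 + 177 = 172)
(1646287 + z)/(W(-1483, 1904) + 164610) = (1646287 + 2609853)/(172 + 164610) = 4256140/164782 = 4256140*(1/164782) = 2128070/82391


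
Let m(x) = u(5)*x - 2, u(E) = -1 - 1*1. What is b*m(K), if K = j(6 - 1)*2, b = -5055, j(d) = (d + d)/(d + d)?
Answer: 30330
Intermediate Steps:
j(d) = 1 (j(d) = (2*d)/((2*d)) = (2*d)*(1/(2*d)) = 1)
u(E) = -2 (u(E) = -1 - 1 = -2)
K = 2 (K = 1*2 = 2)
m(x) = -2 - 2*x (m(x) = -2*x - 2 = -2 - 2*x)
b*m(K) = -5055*(-2 - 2*2) = -5055*(-2 - 4) = -5055*(-6) = 30330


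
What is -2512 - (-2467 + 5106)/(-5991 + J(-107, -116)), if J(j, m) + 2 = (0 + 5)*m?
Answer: -2358391/939 ≈ -2511.6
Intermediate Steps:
J(j, m) = -2 + 5*m (J(j, m) = -2 + (0 + 5)*m = -2 + 5*m)
-2512 - (-2467 + 5106)/(-5991 + J(-107, -116)) = -2512 - (-2467 + 5106)/(-5991 + (-2 + 5*(-116))) = -2512 - 2639/(-5991 + (-2 - 580)) = -2512 - 2639/(-5991 - 582) = -2512 - 2639/(-6573) = -2512 - 2639*(-1)/6573 = -2512 - 1*(-377/939) = -2512 + 377/939 = -2358391/939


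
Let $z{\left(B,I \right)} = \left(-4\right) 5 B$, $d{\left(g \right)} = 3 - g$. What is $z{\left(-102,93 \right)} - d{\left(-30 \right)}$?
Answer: $2007$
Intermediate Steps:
$z{\left(B,I \right)} = - 20 B$
$z{\left(-102,93 \right)} - d{\left(-30 \right)} = \left(-20\right) \left(-102\right) - \left(3 - -30\right) = 2040 - \left(3 + 30\right) = 2040 - 33 = 2007$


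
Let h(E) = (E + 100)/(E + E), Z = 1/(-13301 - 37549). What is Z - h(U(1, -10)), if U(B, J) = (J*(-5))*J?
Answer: -20341/50850 ≈ -0.40002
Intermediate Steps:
Z = -1/50850 (Z = 1/(-50850) = -1/50850 ≈ -1.9666e-5)
U(B, J) = -5*J² (U(B, J) = (-5*J)*J = -5*J²)
h(E) = (100 + E)/(2*E) (h(E) = (100 + E)/((2*E)) = (100 + E)*(1/(2*E)) = (100 + E)/(2*E))
Z - h(U(1, -10)) = -1/50850 - (100 - 5*(-10)²)/(2*((-5*(-10)²))) = -1/50850 - (100 - 5*100)/(2*((-5*100))) = -1/50850 - (100 - 500)/(2*(-500)) = -1/50850 - (-1)*(-400)/(2*500) = -1/50850 - 1*⅖ = -1/50850 - ⅖ = -20341/50850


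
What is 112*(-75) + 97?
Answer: -8303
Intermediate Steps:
112*(-75) + 97 = -8400 + 97 = -8303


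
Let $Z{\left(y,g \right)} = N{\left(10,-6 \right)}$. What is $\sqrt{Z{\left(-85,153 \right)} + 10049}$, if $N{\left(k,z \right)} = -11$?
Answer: $\sqrt{10038} \approx 100.19$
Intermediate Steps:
$Z{\left(y,g \right)} = -11$
$\sqrt{Z{\left(-85,153 \right)} + 10049} = \sqrt{-11 + 10049} = \sqrt{10038}$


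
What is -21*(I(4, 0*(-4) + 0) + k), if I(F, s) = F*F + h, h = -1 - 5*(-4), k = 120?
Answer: -3255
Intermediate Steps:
h = 19 (h = -1 - 1*(-20) = -1 + 20 = 19)
I(F, s) = 19 + F² (I(F, s) = F*F + 19 = F² + 19 = 19 + F²)
-21*(I(4, 0*(-4) + 0) + k) = -21*((19 + 4²) + 120) = -21*((19 + 16) + 120) = -21*(35 + 120) = -21*155 = -3255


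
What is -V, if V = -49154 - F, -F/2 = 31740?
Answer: -14326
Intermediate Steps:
F = -63480 (F = -2*31740 = -63480)
V = 14326 (V = -49154 - 1*(-63480) = -49154 + 63480 = 14326)
-V = -1*14326 = -14326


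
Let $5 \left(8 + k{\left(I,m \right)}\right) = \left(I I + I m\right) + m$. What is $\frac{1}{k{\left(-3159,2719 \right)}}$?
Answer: $\frac{5}{1392639} \approx 3.5903 \cdot 10^{-6}$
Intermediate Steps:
$k{\left(I,m \right)} = -8 + \frac{m}{5} + \frac{I^{2}}{5} + \frac{I m}{5}$ ($k{\left(I,m \right)} = -8 + \frac{\left(I I + I m\right) + m}{5} = -8 + \frac{\left(I^{2} + I m\right) + m}{5} = -8 + \frac{m + I^{2} + I m}{5} = -8 + \left(\frac{m}{5} + \frac{I^{2}}{5} + \frac{I m}{5}\right) = -8 + \frac{m}{5} + \frac{I^{2}}{5} + \frac{I m}{5}$)
$\frac{1}{k{\left(-3159,2719 \right)}} = \frac{1}{-8 + \frac{1}{5} \cdot 2719 + \frac{\left(-3159\right)^{2}}{5} + \frac{1}{5} \left(-3159\right) 2719} = \frac{1}{-8 + \frac{2719}{5} + \frac{1}{5} \cdot 9979281 - \frac{8589321}{5}} = \frac{1}{-8 + \frac{2719}{5} + \frac{9979281}{5} - \frac{8589321}{5}} = \frac{1}{\frac{1392639}{5}} = \frac{5}{1392639}$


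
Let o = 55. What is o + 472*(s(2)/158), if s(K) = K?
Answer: 4817/79 ≈ 60.975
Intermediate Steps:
o + 472*(s(2)/158) = 55 + 472*(2/158) = 55 + 472*(2*(1/158)) = 55 + 472*(1/79) = 55 + 472/79 = 4817/79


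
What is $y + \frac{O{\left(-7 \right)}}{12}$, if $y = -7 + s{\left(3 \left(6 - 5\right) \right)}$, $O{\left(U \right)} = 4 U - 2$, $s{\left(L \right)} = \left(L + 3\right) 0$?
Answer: $- \frac{19}{2} \approx -9.5$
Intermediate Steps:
$s{\left(L \right)} = 0$ ($s{\left(L \right)} = \left(3 + L\right) 0 = 0$)
$O{\left(U \right)} = -2 + 4 U$
$y = -7$ ($y = -7 + 0 = -7$)
$y + \frac{O{\left(-7 \right)}}{12} = -7 + \frac{-2 + 4 \left(-7\right)}{12} = -7 + \left(-2 - 28\right) \frac{1}{12} = -7 - \frac{5}{2} = - \frac{19}{2}$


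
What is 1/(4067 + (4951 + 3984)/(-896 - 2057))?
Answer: 2953/12000916 ≈ 0.00024606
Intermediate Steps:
1/(4067 + (4951 + 3984)/(-896 - 2057)) = 1/(4067 + 8935/(-2953)) = 1/(4067 + 8935*(-1/2953)) = 1/(4067 - 8935/2953) = 1/(12000916/2953) = 2953/12000916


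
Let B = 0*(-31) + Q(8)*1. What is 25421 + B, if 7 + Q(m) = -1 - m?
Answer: 25405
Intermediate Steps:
Q(m) = -8 - m (Q(m) = -7 + (-1 - m) = -8 - m)
B = -16 (B = 0*(-31) + (-8 - 1*8)*1 = 0 + (-8 - 8)*1 = 0 - 16*1 = 0 - 16 = -16)
25421 + B = 25421 - 16 = 25405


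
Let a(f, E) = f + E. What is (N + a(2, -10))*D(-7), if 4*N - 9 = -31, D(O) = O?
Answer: 189/2 ≈ 94.500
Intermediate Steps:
a(f, E) = E + f
N = -11/2 (N = 9/4 + (1/4)*(-31) = 9/4 - 31/4 = -11/2 ≈ -5.5000)
(N + a(2, -10))*D(-7) = (-11/2 + (-10 + 2))*(-7) = (-11/2 - 8)*(-7) = -27/2*(-7) = 189/2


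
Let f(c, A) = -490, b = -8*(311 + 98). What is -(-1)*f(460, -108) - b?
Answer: 2782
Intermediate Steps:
b = -3272 (b = -8*409 = -3272)
-(-1)*f(460, -108) - b = -(-1)*(-490) - 1*(-3272) = -1*490 + 3272 = -490 + 3272 = 2782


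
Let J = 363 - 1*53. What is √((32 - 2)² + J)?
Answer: 11*√10 ≈ 34.785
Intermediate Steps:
J = 310 (J = 363 - 53 = 310)
√((32 - 2)² + J) = √((32 - 2)² + 310) = √(30² + 310) = √(900 + 310) = √1210 = 11*√10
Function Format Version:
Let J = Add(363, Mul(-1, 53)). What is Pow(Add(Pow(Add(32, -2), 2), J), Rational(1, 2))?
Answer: Mul(11, Pow(10, Rational(1, 2))) ≈ 34.785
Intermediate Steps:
J = 310 (J = Add(363, -53) = 310)
Pow(Add(Pow(Add(32, -2), 2), J), Rational(1, 2)) = Pow(Add(Pow(Add(32, -2), 2), 310), Rational(1, 2)) = Pow(Add(Pow(30, 2), 310), Rational(1, 2)) = Pow(Add(900, 310), Rational(1, 2)) = Pow(1210, Rational(1, 2)) = Mul(11, Pow(10, Rational(1, 2)))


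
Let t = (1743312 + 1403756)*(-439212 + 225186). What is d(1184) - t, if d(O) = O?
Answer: 673554376952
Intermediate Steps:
t = -673554375768 (t = 3147068*(-214026) = -673554375768)
d(1184) - t = 1184 - 1*(-673554375768) = 1184 + 673554375768 = 673554376952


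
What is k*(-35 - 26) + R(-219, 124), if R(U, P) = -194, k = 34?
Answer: -2268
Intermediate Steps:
k*(-35 - 26) + R(-219, 124) = 34*(-35 - 26) - 194 = 34*(-61) - 194 = -2074 - 194 = -2268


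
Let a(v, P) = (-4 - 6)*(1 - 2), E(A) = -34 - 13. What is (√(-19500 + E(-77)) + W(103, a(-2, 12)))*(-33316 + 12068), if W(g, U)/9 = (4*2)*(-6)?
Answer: 9179136 - 21248*I*√19547 ≈ 9.1791e+6 - 2.9707e+6*I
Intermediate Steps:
E(A) = -47
a(v, P) = 10 (a(v, P) = -10*(-1) = 10)
W(g, U) = -432 (W(g, U) = 9*((4*2)*(-6)) = 9*(8*(-6)) = 9*(-48) = -432)
(√(-19500 + E(-77)) + W(103, a(-2, 12)))*(-33316 + 12068) = (√(-19500 - 47) - 432)*(-33316 + 12068) = (√(-19547) - 432)*(-21248) = (I*√19547 - 432)*(-21248) = (-432 + I*√19547)*(-21248) = 9179136 - 21248*I*√19547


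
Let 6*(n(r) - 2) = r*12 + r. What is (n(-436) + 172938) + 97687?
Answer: 809047/3 ≈ 2.6968e+5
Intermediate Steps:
n(r) = 2 + 13*r/6 (n(r) = 2 + (r*12 + r)/6 = 2 + (12*r + r)/6 = 2 + (13*r)/6 = 2 + 13*r/6)
(n(-436) + 172938) + 97687 = ((2 + (13/6)*(-436)) + 172938) + 97687 = ((2 - 2834/3) + 172938) + 97687 = (-2828/3 + 172938) + 97687 = 515986/3 + 97687 = 809047/3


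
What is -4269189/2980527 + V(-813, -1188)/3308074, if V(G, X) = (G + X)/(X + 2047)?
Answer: -33420069598927/23332152971414 ≈ -1.4324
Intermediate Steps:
V(G, X) = (G + X)/(2047 + X)
-4269189/2980527 + V(-813, -1188)/3308074 = -4269189/2980527 + ((-813 - 1188)/(2047 - 1188))/3308074 = -4269189*1/2980527 + (-2001/859)*(1/3308074) = -1423063/993509 + ((1/859)*(-2001))*(1/3308074) = -1423063/993509 - 2001/859*1/3308074 = -1423063/993509 - 2001/2841635566 = -33420069598927/23332152971414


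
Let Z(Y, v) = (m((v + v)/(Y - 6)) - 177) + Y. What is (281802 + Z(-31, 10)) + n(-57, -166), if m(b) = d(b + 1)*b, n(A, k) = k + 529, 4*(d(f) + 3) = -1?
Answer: 10432474/37 ≈ 2.8196e+5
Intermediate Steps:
d(f) = -13/4 (d(f) = -3 + (¼)*(-1) = -3 - ¼ = -13/4)
n(A, k) = 529 + k
m(b) = -13*b/4
Z(Y, v) = -177 + Y - 13*v/(2*(-6 + Y)) (Z(Y, v) = (-13*(v + v)/(4*(Y - 6)) - 177) + Y = (-13*2*v/(4*(-6 + Y)) - 177) + Y = (-13*v/(2*(-6 + Y)) - 177) + Y = (-177 - 13*v/(2*(-6 + Y))) + Y = -177 + Y - 13*v/(2*(-6 + Y)))
(281802 + Z(-31, 10)) + n(-57, -166) = (281802 + (-13/2*10 + (-177 - 31)*(-6 - 31))/(-6 - 31)) + (529 - 166) = (281802 + (-65 - 208*(-37))/(-37)) + 363 = (281802 - (-65 + 7696)/37) + 363 = (281802 - 1/37*7631) + 363 = (281802 - 7631/37) + 363 = 10419043/37 + 363 = 10432474/37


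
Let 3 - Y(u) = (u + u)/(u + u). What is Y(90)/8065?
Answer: 2/8065 ≈ 0.00024799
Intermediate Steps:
Y(u) = 2 (Y(u) = 3 - (u + u)/(u + u) = 3 - 2*u/(2*u) = 3 - 2*u*1/(2*u) = 3 - 1*1 = 3 - 1 = 2)
Y(90)/8065 = 2/8065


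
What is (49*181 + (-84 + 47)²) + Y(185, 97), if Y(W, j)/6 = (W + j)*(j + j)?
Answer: 338486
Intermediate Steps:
Y(W, j) = 12*j*(W + j) (Y(W, j) = 6*((W + j)*(j + j)) = 6*((W + j)*(2*j)) = 6*(2*j*(W + j)) = 12*j*(W + j))
(49*181 + (-84 + 47)²) + Y(185, 97) = (49*181 + (-84 + 47)²) + 12*97*(185 + 97) = (8869 + (-37)²) + 12*97*282 = (8869 + 1369) + 328248 = 10238 + 328248 = 338486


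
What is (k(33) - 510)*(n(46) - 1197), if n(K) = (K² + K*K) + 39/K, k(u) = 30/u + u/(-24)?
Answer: -6273172729/4048 ≈ -1.5497e+6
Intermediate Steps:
k(u) = 30/u - u/24 (k(u) = 30/u + u*(-1/24) = 30/u - u/24)
n(K) = 2*K² + 39/K (n(K) = (K² + K²) + 39/K = 2*K² + 39/K)
(k(33) - 510)*(n(46) - 1197) = ((30/33 - 1/24*33) - 510)*((39 + 2*46³)/46 - 1197) = ((30*(1/33) - 11/8) - 510)*((39 + 2*97336)/46 - 1197) = ((10/11 - 11/8) - 510)*((39 + 194672)/46 - 1197) = (-41/88 - 510)*((1/46)*194711 - 1197) = -44921*(194711/46 - 1197)/88 = -44921/88*139649/46 = -6273172729/4048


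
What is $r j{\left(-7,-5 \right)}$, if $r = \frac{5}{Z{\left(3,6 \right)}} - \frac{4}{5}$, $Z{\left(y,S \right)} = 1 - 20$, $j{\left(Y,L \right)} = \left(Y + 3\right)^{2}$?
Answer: $- \frac{1616}{95} \approx -17.011$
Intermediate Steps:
$j{\left(Y,L \right)} = \left(3 + Y\right)^{2}$
$Z{\left(y,S \right)} = -19$ ($Z{\left(y,S \right)} = 1 - 20 = -19$)
$r = - \frac{101}{95}$ ($r = \frac{5}{-19} - \frac{4}{5} = 5 \left(- \frac{1}{19}\right) - \frac{4}{5} = - \frac{5}{19} - \frac{4}{5} = - \frac{101}{95} \approx -1.0632$)
$r j{\left(-7,-5 \right)} = - \frac{101 \left(3 - 7\right)^{2}}{95} = - \frac{101 \left(-4\right)^{2}}{95} = \left(- \frac{101}{95}\right) 16 = - \frac{1616}{95}$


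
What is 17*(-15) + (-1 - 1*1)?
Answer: -257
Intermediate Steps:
17*(-15) + (-1 - 1*1) = -255 + (-1 - 1) = -255 - 2 = -257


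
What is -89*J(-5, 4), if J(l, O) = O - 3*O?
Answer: 712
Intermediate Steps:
J(l, O) = -2*O
-89*J(-5, 4) = -(-178)*4 = -89*(-8) = 712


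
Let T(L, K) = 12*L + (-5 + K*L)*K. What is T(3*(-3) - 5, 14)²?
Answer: 8892324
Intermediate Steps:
T(L, K) = 12*L + K*(-5 + K*L)
T(3*(-3) - 5, 14)² = (-5*14 + 12*(3*(-3) - 5) + (3*(-3) - 5)*14²)² = (-70 + 12*(-9 - 5) + (-9 - 5)*196)² = (-70 + 12*(-14) - 14*196)² = (-70 - 168 - 2744)² = (-2982)² = 8892324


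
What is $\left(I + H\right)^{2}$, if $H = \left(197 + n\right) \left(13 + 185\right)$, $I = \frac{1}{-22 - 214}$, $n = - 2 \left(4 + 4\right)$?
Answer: $\frac{71533822626289}{55696} \approx 1.2844 \cdot 10^{9}$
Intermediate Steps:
$n = -16$ ($n = \left(-2\right) 8 = -16$)
$I = - \frac{1}{236}$ ($I = \frac{1}{-236} = - \frac{1}{236} \approx -0.0042373$)
$H = 35838$ ($H = \left(197 - 16\right) \left(13 + 185\right) = 181 \cdot 198 = 35838$)
$\left(I + H\right)^{2} = \left(- \frac{1}{236} + 35838\right)^{2} = \left(\frac{8457767}{236}\right)^{2} = \frac{71533822626289}{55696}$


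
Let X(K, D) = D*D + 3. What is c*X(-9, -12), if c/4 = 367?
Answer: 215796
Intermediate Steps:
c = 1468 (c = 4*367 = 1468)
X(K, D) = 3 + D**2 (X(K, D) = D**2 + 3 = 3 + D**2)
c*X(-9, -12) = 1468*(3 + (-12)**2) = 1468*(3 + 144) = 1468*147 = 215796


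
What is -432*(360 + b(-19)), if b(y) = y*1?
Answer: -147312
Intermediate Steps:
b(y) = y
-432*(360 + b(-19)) = -432*(360 - 19) = -432*341 = -147312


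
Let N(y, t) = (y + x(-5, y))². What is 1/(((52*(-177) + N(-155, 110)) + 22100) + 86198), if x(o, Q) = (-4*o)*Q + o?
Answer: 1/10726694 ≈ 9.3225e-8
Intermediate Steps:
x(o, Q) = o - 4*Q*o (x(o, Q) = -4*Q*o + o = o - 4*Q*o)
N(y, t) = (-5 + 21*y)² (N(y, t) = (y - 5*(1 - 4*y))² = (y + (-5 + 20*y))² = (-5 + 21*y)²)
1/(((52*(-177) + N(-155, 110)) + 22100) + 86198) = 1/(((52*(-177) + (-5 + 21*(-155))²) + 22100) + 86198) = 1/(((-9204 + (-5 - 3255)²) + 22100) + 86198) = 1/(((-9204 + (-3260)²) + 22100) + 86198) = 1/(((-9204 + 10627600) + 22100) + 86198) = 1/((10618396 + 22100) + 86198) = 1/(10640496 + 86198) = 1/10726694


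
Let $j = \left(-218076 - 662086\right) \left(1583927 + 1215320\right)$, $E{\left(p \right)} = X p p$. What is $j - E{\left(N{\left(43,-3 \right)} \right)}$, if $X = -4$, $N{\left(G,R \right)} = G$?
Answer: $-2463790830618$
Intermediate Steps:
$E{\left(p \right)} = - 4 p^{2}$ ($E{\left(p \right)} = - 4 p p = - 4 p^{2}$)
$j = -2463790838014$ ($j = \left(-880162\right) 2799247 = -2463790838014$)
$j - E{\left(N{\left(43,-3 \right)} \right)} = -2463790838014 - - 4 \cdot 43^{2} = -2463790838014 - \left(-4\right) 1849 = -2463790838014 - -7396 = -2463790838014 + 7396 = -2463790830618$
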